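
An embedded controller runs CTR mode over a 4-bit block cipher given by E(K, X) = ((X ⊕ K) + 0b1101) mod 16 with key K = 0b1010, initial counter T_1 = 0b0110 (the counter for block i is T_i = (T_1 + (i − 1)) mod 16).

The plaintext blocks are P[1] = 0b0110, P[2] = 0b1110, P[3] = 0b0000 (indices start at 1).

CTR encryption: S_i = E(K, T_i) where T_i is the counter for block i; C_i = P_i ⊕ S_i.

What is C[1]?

C[1]: T = 0b0110, S = E(K, T) = 0b1001; 0b0110 ⊕ 0b1001 = 0b1111.

C[1] = 0b1111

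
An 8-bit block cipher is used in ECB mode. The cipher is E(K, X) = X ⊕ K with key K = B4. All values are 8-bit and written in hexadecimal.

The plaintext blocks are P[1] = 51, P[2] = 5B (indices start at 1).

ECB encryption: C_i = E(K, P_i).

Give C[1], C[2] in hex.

C[1]: E(K, 51) = E5.
C[2]: E(K, 5B) = EF.

C[1] = E5, C[2] = EF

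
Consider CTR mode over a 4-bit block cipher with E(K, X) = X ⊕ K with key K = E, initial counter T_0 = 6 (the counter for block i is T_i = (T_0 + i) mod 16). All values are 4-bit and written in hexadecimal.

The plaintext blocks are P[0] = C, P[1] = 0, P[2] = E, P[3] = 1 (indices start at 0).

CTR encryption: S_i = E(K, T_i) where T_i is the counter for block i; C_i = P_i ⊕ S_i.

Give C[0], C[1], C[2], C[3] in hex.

C[0]: T = 6, S = E(K, T) = 8; C ⊕ 8 = 4.
C[1]: T = 7, S = E(K, T) = 9; 0 ⊕ 9 = 9.
C[2]: T = 8, S = E(K, T) = 6; E ⊕ 6 = 8.
C[3]: T = 9, S = E(K, T) = 7; 1 ⊕ 7 = 6.

C[0] = 4, C[1] = 9, C[2] = 8, C[3] = 6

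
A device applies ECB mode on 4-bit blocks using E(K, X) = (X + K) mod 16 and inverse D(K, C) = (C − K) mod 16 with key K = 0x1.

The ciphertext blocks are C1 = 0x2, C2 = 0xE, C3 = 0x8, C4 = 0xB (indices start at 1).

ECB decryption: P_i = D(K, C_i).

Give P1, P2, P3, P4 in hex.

P1: D(K, 0x2) = 0x1.
P2: D(K, 0xE) = 0xD.
P3: D(K, 0x8) = 0x7.
P4: D(K, 0xB) = 0xA.

P1 = 0x1, P2 = 0xD, P3 = 0x7, P4 = 0xA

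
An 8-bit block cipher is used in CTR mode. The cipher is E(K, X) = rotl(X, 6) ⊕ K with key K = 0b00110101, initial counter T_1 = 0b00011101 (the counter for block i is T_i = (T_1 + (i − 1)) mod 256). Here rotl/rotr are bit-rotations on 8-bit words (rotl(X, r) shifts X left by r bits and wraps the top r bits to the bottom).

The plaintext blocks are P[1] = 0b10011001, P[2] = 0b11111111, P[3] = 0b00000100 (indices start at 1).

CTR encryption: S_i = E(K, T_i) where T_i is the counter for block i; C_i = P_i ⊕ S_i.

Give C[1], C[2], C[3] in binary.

C[1] = 0b11101011, C[2] = 0b01001101, C[3] = 0b11110110

C[1]: T = 0b00011101, S = E(K, T) = 0b01110010; 0b10011001 ⊕ 0b01110010 = 0b11101011.
C[2]: T = 0b00011110, S = E(K, T) = 0b10110010; 0b11111111 ⊕ 0b10110010 = 0b01001101.
C[3]: T = 0b00011111, S = E(K, T) = 0b11110010; 0b00000100 ⊕ 0b11110010 = 0b11110110.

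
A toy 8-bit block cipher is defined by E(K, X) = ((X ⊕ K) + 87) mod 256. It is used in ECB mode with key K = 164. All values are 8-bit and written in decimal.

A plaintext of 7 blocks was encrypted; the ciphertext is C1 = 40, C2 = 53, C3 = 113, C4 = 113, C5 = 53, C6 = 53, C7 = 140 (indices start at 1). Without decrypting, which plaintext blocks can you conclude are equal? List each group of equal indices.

ECB encrypts each block independently with the same key, so equal ciphertext blocks imply equal plaintext blocks.
C2 = C5 = C6 = 53, so P2 = P5 = P6.
C3 = C4 = 113, so P3 = P4.

P2 = P5 = P6; P3 = P4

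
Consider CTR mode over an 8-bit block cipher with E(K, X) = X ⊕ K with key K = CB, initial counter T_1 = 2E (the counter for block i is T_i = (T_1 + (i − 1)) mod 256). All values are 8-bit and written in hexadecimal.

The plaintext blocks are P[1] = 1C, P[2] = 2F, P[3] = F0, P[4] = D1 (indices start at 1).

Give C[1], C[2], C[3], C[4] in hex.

C[1] = F9, C[2] = CB, C[3] = 0B, C[4] = 2B

CTR encryption: S_i = E(K, T_i) where T_i is the counter for block i; C_i = P_i ⊕ S_i.
C[1]: T = 2E, S = E(K, T) = E5; 1C ⊕ E5 = F9.
C[2]: T = 2F, S = E(K, T) = E4; 2F ⊕ E4 = CB.
C[3]: T = 30, S = E(K, T) = FB; F0 ⊕ FB = 0B.
C[4]: T = 31, S = E(K, T) = FA; D1 ⊕ FA = 2B.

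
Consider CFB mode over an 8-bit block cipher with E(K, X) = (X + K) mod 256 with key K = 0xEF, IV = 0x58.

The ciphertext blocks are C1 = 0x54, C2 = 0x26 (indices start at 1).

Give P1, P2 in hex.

CFB decryption: P_i = C_i ⊕ E(K, C_{i−1}), with C_{0} = IV.
P1: E(K, 0x58) = 0x47; 0x54 ⊕ 0x47 = 0x13.
P2: E(K, 0x54) = 0x43; 0x26 ⊕ 0x43 = 0x65.

P1 = 0x13, P2 = 0x65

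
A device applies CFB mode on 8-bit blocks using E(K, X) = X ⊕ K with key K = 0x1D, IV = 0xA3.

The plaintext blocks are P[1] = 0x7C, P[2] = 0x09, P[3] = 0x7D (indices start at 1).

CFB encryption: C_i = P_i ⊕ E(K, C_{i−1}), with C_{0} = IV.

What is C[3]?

C[1]: E(K, 0xA3) = 0xBE; 0x7C ⊕ 0xBE = 0xC2.
C[2]: E(K, 0xC2) = 0xDF; 0x09 ⊕ 0xDF = 0xD6.
C[3]: E(K, 0xD6) = 0xCB; 0x7D ⊕ 0xCB = 0xB6.

C[3] = 0xB6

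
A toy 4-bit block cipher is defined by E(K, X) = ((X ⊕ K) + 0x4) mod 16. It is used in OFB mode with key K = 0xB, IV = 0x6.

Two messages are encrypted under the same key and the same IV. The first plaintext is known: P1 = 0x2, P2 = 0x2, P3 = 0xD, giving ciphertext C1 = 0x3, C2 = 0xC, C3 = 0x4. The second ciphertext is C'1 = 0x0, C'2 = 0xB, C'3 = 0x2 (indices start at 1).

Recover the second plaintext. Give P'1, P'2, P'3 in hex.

P'1 = 0x1, P'2 = 0x5, P'3 = 0xB

In OFB with a reused IV, both messages share the same keystream S_i, so C_i ⊕ C'_i = P_i ⊕ P'_i and thus P'_i = P_i ⊕ C_i ⊕ C'_i.
P'1: 0x2 ⊕ 0x3 ⊕ 0x0 = 0x1.
P'2: 0x2 ⊕ 0xC ⊕ 0xB = 0x5.
P'3: 0xD ⊕ 0x4 ⊕ 0x2 = 0xB.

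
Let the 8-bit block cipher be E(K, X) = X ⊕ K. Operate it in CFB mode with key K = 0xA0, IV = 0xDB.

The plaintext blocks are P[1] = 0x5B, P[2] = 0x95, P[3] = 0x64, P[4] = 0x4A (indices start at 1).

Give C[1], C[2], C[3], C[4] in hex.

CFB encryption: C_i = P_i ⊕ E(K, C_{i−1}), with C_{0} = IV.
C[1]: E(K, 0xDB) = 0x7B; 0x5B ⊕ 0x7B = 0x20.
C[2]: E(K, 0x20) = 0x80; 0x95 ⊕ 0x80 = 0x15.
C[3]: E(K, 0x15) = 0xB5; 0x64 ⊕ 0xB5 = 0xD1.
C[4]: E(K, 0xD1) = 0x71; 0x4A ⊕ 0x71 = 0x3B.

C[1] = 0x20, C[2] = 0x15, C[3] = 0xD1, C[4] = 0x3B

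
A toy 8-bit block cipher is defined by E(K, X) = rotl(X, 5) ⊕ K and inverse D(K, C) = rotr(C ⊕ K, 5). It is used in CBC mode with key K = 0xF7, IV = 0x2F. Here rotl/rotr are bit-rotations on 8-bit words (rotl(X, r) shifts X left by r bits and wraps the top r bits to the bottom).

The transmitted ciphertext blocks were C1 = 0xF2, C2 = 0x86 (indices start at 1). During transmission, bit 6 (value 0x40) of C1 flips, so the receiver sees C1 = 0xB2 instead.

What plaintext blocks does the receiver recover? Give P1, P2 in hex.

CBC decryption: P_i = D(K, C_i) ⊕ C_{i−1}, with C_{0} = IV.
Only C1 changed, to 0xB2. In CBC, a change in C_i garbles P_i and flips the same bit in P_{i+1}. Decrypting the received ciphertext:
P1: D(K, 0xB2) = 0x2A; 0x2A ⊕ 0x2F = 0x05.
P2: D(K, 0x86) = 0x8B; 0x8B ⊕ 0xB2 = 0x39.
Blocks that differ from the original plaintext: P1, P2.

P1 = 0x05, P2 = 0x39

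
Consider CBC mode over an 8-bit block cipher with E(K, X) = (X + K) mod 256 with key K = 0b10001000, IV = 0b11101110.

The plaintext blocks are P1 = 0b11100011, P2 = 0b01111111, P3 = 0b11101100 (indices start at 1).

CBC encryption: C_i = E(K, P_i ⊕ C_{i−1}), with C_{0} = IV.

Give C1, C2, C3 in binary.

C1: P1 ⊕ 0b11101110 = 0b00001101; E(K, 0b00001101) = 0b10010101.
C2: P2 ⊕ 0b10010101 = 0b11101010; E(K, 0b11101010) = 0b01110010.
C3: P3 ⊕ 0b01110010 = 0b10011110; E(K, 0b10011110) = 0b00100110.

C1 = 0b10010101, C2 = 0b01110010, C3 = 0b00100110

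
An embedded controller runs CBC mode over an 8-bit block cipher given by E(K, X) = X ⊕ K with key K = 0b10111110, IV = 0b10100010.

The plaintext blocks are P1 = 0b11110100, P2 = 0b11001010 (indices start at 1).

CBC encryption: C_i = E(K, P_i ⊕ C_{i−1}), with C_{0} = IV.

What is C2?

C2 = 0b10011100

C1: P1 ⊕ 0b10100010 = 0b01010110; E(K, 0b01010110) = 0b11101000.
C2: P2 ⊕ 0b11101000 = 0b00100010; E(K, 0b00100010) = 0b10011100.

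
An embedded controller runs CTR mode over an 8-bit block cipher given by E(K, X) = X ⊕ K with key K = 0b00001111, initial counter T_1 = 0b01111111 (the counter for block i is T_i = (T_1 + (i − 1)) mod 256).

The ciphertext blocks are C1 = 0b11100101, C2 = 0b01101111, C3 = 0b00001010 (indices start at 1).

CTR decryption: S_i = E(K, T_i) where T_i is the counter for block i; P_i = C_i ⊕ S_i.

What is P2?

P2 = 0b11100000

P2: T = 0b10000000, S = E(K, T) = 0b10001111; 0b01101111 ⊕ 0b10001111 = 0b11100000.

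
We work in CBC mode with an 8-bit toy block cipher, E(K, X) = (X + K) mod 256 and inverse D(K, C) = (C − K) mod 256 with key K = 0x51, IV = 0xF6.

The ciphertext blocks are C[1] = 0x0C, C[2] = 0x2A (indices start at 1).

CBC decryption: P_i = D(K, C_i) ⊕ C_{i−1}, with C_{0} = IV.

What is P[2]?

P[2] = 0xD5

P[2]: D(K, 0x2A) = 0xD9; 0xD9 ⊕ 0x0C = 0xD5.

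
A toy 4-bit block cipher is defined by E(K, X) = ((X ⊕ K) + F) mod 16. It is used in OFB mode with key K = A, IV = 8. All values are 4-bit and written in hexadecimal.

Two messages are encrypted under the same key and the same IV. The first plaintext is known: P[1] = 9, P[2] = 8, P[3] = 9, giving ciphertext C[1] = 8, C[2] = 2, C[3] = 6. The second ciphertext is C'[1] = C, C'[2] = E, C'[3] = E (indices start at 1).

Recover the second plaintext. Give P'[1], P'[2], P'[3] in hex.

In OFB with a reused IV, both messages share the same keystream S_i, so C_i ⊕ C'_i = P_i ⊕ P'_i and thus P'_i = P_i ⊕ C_i ⊕ C'_i.
P'[1]: 9 ⊕ 8 ⊕ C = D.
P'[2]: 8 ⊕ 2 ⊕ E = 4.
P'[3]: 9 ⊕ 6 ⊕ E = 1.

P'[1] = D, P'[2] = 4, P'[3] = 1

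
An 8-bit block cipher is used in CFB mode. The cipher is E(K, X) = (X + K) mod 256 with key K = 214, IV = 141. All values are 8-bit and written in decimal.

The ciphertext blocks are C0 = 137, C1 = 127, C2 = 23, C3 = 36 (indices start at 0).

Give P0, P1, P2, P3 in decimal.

P0 = 234, P1 = 32, P2 = 66, P3 = 201

CFB decryption: P_i = C_i ⊕ E(K, C_{i−1}), with C_{−1} = IV.
P0: E(K, 141) = 99; 137 ⊕ 99 = 234.
P1: E(K, 137) = 95; 127 ⊕ 95 = 32.
P2: E(K, 127) = 85; 23 ⊕ 85 = 66.
P3: E(K, 23) = 237; 36 ⊕ 237 = 201.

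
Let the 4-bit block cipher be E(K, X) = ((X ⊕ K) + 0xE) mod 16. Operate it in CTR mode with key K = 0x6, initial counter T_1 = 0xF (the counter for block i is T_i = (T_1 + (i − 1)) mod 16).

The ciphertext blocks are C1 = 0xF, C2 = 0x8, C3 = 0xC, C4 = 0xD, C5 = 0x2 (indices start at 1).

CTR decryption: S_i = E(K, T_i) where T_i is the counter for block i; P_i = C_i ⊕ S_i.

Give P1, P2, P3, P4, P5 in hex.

P1 = 0x8, P2 = 0xC, P3 = 0x9, P4 = 0xF, P5 = 0x1

P1: T = 0xF, S = E(K, T) = 0x7; 0xF ⊕ 0x7 = 0x8.
P2: T = 0x0, S = E(K, T) = 0x4; 0x8 ⊕ 0x4 = 0xC.
P3: T = 0x1, S = E(K, T) = 0x5; 0xC ⊕ 0x5 = 0x9.
P4: T = 0x2, S = E(K, T) = 0x2; 0xD ⊕ 0x2 = 0xF.
P5: T = 0x3, S = E(K, T) = 0x3; 0x2 ⊕ 0x3 = 0x1.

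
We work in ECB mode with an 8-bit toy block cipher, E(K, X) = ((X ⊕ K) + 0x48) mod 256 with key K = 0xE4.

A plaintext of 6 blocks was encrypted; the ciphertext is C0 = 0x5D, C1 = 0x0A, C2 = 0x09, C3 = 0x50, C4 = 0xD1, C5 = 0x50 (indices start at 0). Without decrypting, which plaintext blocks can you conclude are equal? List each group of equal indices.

ECB encrypts each block independently with the same key, so equal ciphertext blocks imply equal plaintext blocks.
C3 = C5 = 0x50, so P3 = P5.

P3 = P5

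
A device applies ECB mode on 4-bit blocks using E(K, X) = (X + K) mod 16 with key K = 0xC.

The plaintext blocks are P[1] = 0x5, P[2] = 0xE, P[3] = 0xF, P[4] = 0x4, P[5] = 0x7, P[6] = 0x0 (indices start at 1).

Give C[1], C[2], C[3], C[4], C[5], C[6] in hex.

C[1] = 0x1, C[2] = 0xA, C[3] = 0xB, C[4] = 0x0, C[5] = 0x3, C[6] = 0xC

ECB encryption: C_i = E(K, P_i).
C[1]: E(K, 0x5) = 0x1.
C[2]: E(K, 0xE) = 0xA.
C[3]: E(K, 0xF) = 0xB.
C[4]: E(K, 0x4) = 0x0.
C[5]: E(K, 0x7) = 0x3.
C[6]: E(K, 0x0) = 0xC.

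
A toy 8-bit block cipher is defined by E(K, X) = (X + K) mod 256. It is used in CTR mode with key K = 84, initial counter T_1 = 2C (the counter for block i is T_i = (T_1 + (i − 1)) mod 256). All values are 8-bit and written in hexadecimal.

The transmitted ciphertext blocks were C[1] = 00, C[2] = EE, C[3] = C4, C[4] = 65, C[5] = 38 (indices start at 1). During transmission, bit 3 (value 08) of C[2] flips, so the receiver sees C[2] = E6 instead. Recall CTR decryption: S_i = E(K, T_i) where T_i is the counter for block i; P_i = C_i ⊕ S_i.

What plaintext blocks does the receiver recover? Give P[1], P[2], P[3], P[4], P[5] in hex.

Only C[2] changed, to E6. In CTR, a change in C_i flips the same bit in P_i only; the keystream is unaffected. Decrypting the received ciphertext:
P[1]: T = 2C, S = E(K, T) = B0; 00 ⊕ B0 = B0.
P[2]: T = 2D, S = E(K, T) = B1; E6 ⊕ B1 = 57.
P[3]: T = 2E, S = E(K, T) = B2; C4 ⊕ B2 = 76.
P[4]: T = 2F, S = E(K, T) = B3; 65 ⊕ B3 = D6.
P[5]: T = 30, S = E(K, T) = B4; 38 ⊕ B4 = 8C.
Blocks that differ from the original plaintext: P[2].

P[1] = B0, P[2] = 57, P[3] = 76, P[4] = D6, P[5] = 8C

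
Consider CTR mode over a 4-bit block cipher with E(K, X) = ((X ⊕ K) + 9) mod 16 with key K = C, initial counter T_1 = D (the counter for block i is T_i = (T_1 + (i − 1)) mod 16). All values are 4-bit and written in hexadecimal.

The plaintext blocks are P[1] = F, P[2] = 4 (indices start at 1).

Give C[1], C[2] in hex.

CTR encryption: S_i = E(K, T_i) where T_i is the counter for block i; C_i = P_i ⊕ S_i.
C[1]: T = D, S = E(K, T) = A; F ⊕ A = 5.
C[2]: T = E, S = E(K, T) = B; 4 ⊕ B = F.

C[1] = 5, C[2] = F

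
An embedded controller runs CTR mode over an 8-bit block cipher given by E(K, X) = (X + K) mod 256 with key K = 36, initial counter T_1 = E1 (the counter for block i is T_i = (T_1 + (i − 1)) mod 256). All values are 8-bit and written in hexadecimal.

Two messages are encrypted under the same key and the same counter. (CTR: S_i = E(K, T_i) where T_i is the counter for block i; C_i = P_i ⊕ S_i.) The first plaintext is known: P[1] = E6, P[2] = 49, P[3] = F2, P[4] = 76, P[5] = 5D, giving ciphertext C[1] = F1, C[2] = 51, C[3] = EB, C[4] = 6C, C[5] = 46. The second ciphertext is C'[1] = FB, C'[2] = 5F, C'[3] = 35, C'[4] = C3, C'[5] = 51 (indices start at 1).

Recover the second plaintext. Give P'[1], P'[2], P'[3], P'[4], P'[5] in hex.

In CTR with a reused counter, both messages share the same keystream S_i, so C_i ⊕ C'_i = P_i ⊕ P'_i and thus P'_i = P_i ⊕ C_i ⊕ C'_i.
P'[1]: E6 ⊕ F1 ⊕ FB = EC.
P'[2]: 49 ⊕ 51 ⊕ 5F = 47.
P'[3]: F2 ⊕ EB ⊕ 35 = 2C.
P'[4]: 76 ⊕ 6C ⊕ C3 = D9.
P'[5]: 5D ⊕ 46 ⊕ 51 = 4A.

P'[1] = EC, P'[2] = 47, P'[3] = 2C, P'[4] = D9, P'[5] = 4A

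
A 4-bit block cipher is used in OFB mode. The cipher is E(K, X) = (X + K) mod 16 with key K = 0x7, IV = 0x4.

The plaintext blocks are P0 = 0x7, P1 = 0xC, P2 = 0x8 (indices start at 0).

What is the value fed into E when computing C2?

OFB encryption: S_i = E(K, S_{i−1}) with S_{−1} = IV; C_i = P_i ⊕ S_i.
C0: S = E(K, 0x4) = 0xB; 0x7 ⊕ 0xB = 0xC.
C1: S = E(K, 0xB) = 0x2; 0xC ⊕ 0x2 = 0xE.
C2: S = E(K, 0x2) = 0x9; 0x8 ⊕ 0x9 = 0x1.
So the input to E for block 2 is 0x2.

0x2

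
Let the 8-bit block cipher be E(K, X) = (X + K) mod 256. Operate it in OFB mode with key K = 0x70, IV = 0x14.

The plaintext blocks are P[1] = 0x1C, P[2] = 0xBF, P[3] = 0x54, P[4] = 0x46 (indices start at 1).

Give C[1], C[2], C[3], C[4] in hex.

OFB encryption: S_i = E(K, S_{i−1}) with S_{0} = IV; C_i = P_i ⊕ S_i.
C[1]: S = E(K, 0x14) = 0x84; 0x1C ⊕ 0x84 = 0x98.
C[2]: S = E(K, 0x84) = 0xF4; 0xBF ⊕ 0xF4 = 0x4B.
C[3]: S = E(K, 0xF4) = 0x64; 0x54 ⊕ 0x64 = 0x30.
C[4]: S = E(K, 0x64) = 0xD4; 0x46 ⊕ 0xD4 = 0x92.

C[1] = 0x98, C[2] = 0x4B, C[3] = 0x30, C[4] = 0x92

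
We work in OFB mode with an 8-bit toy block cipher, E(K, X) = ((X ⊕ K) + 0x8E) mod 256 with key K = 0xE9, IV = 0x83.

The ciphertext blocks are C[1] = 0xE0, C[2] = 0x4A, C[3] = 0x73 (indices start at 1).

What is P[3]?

OFB decryption: S_i = E(K, S_{i−1}) with S_{0} = IV; P_i = C_i ⊕ S_i.
P[1]: S = E(K, 0x83) = 0xF8; 0xE0 ⊕ 0xF8 = 0x18.
P[2]: S = E(K, 0xF8) = 0x9F; 0x4A ⊕ 0x9F = 0xD5.
P[3]: S = E(K, 0x9F) = 0x04; 0x73 ⊕ 0x04 = 0x77.

P[3] = 0x77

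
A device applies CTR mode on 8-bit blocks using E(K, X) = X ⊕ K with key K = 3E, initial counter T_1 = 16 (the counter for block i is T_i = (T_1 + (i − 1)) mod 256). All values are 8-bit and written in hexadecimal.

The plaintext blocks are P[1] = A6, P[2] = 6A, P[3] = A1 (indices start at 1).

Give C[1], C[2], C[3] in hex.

C[1] = 8E, C[2] = 43, C[3] = 87

CTR encryption: S_i = E(K, T_i) where T_i is the counter for block i; C_i = P_i ⊕ S_i.
C[1]: T = 16, S = E(K, T) = 28; A6 ⊕ 28 = 8E.
C[2]: T = 17, S = E(K, T) = 29; 6A ⊕ 29 = 43.
C[3]: T = 18, S = E(K, T) = 26; A1 ⊕ 26 = 87.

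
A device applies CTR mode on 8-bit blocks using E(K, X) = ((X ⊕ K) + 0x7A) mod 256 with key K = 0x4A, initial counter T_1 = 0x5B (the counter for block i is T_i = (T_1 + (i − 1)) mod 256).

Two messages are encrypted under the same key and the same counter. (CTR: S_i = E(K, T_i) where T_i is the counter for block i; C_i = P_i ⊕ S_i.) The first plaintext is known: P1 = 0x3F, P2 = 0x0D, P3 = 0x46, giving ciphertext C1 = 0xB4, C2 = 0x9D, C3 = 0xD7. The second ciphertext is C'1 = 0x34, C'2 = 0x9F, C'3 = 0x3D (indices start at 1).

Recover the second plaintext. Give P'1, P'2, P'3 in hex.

In CTR with a reused counter, both messages share the same keystream S_i, so C_i ⊕ C'_i = P_i ⊕ P'_i and thus P'_i = P_i ⊕ C_i ⊕ C'_i.
P'1: 0x3F ⊕ 0xB4 ⊕ 0x34 = 0xBF.
P'2: 0x0D ⊕ 0x9D ⊕ 0x9F = 0x0F.
P'3: 0x46 ⊕ 0xD7 ⊕ 0x3D = 0xAC.

P'1 = 0xBF, P'2 = 0x0F, P'3 = 0xAC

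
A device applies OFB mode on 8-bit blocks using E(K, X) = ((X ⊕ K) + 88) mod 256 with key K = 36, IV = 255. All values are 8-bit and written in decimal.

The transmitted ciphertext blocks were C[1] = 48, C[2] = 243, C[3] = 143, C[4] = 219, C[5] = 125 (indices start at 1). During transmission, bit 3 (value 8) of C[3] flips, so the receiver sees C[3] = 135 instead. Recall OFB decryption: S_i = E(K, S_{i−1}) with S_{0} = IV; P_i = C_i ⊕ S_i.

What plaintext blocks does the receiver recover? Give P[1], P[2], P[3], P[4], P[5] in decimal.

P[1] = 3, P[2] = 156, P[3] = 36, P[4] = 4, P[5] = 46

Only C[3] changed, to 135. In OFB, a change in C_i flips the same bit in P_i only; the keystream is unaffected. Decrypting the received ciphertext:
P[1]: S = E(K, 255) = 51; 48 ⊕ 51 = 3.
P[2]: S = E(K, 51) = 111; 243 ⊕ 111 = 156.
P[3]: S = E(K, 111) = 163; 135 ⊕ 163 = 36.
P[4]: S = E(K, 163) = 223; 219 ⊕ 223 = 4.
P[5]: S = E(K, 223) = 83; 125 ⊕ 83 = 46.
Blocks that differ from the original plaintext: P[3].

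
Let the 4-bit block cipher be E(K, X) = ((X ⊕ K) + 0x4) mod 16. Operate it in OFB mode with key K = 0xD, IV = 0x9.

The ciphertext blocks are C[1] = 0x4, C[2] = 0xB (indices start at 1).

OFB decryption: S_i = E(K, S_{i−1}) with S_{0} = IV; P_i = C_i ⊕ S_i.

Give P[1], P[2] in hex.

P[1] = 0xC, P[2] = 0x2

P[1]: S = E(K, 0x9) = 0x8; 0x4 ⊕ 0x8 = 0xC.
P[2]: S = E(K, 0x8) = 0x9; 0xB ⊕ 0x9 = 0x2.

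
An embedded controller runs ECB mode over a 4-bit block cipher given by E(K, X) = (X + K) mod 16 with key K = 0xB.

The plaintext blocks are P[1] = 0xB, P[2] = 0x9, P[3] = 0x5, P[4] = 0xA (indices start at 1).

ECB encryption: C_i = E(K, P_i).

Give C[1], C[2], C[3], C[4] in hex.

C[1] = 0x6, C[2] = 0x4, C[3] = 0x0, C[4] = 0x5

C[1]: E(K, 0xB) = 0x6.
C[2]: E(K, 0x9) = 0x4.
C[3]: E(K, 0x5) = 0x0.
C[4]: E(K, 0xA) = 0x5.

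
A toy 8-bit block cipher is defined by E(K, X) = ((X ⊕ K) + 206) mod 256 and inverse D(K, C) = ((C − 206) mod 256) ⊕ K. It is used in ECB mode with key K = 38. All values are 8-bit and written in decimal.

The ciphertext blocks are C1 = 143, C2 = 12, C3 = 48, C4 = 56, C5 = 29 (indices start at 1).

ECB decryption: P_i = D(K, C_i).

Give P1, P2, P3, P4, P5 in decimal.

P1 = 231, P2 = 24, P3 = 68, P4 = 76, P5 = 105

P1: D(K, 143) = 231.
P2: D(K, 12) = 24.
P3: D(K, 48) = 68.
P4: D(K, 56) = 76.
P5: D(K, 29) = 105.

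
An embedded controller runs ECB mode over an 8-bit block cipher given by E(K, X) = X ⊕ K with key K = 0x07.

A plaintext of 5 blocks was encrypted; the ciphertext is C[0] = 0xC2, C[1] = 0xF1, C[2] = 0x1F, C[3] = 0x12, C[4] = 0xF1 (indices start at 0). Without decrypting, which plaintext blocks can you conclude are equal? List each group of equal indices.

P[1] = P[4]

ECB encrypts each block independently with the same key, so equal ciphertext blocks imply equal plaintext blocks.
C[1] = C[4] = 0xF1, so P[1] = P[4].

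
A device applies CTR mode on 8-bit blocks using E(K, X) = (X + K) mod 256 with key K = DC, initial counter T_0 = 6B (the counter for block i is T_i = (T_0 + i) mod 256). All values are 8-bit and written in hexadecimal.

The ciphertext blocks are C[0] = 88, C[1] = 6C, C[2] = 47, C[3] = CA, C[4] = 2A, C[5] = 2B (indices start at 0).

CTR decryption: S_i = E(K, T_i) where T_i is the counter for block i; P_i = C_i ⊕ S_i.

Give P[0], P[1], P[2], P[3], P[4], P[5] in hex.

P[0] = CF, P[1] = 24, P[2] = 0E, P[3] = 80, P[4] = 61, P[5] = 67

P[0]: T = 6B, S = E(K, T) = 47; 88 ⊕ 47 = CF.
P[1]: T = 6C, S = E(K, T) = 48; 6C ⊕ 48 = 24.
P[2]: T = 6D, S = E(K, T) = 49; 47 ⊕ 49 = 0E.
P[3]: T = 6E, S = E(K, T) = 4A; CA ⊕ 4A = 80.
P[4]: T = 6F, S = E(K, T) = 4B; 2A ⊕ 4B = 61.
P[5]: T = 70, S = E(K, T) = 4C; 2B ⊕ 4C = 67.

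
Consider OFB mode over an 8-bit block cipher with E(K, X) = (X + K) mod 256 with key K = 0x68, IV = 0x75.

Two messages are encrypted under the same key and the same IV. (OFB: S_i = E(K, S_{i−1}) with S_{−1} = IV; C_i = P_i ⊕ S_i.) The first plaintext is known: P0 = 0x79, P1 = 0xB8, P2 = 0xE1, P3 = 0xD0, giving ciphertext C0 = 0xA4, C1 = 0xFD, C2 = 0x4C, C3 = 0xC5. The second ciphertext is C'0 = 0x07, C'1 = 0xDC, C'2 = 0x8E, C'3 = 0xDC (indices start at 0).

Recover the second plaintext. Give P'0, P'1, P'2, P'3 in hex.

P'0 = 0xDA, P'1 = 0x99, P'2 = 0x23, P'3 = 0xC9

In OFB with a reused IV, both messages share the same keystream S_i, so C_i ⊕ C'_i = P_i ⊕ P'_i and thus P'_i = P_i ⊕ C_i ⊕ C'_i.
P'0: 0x79 ⊕ 0xA4 ⊕ 0x07 = 0xDA.
P'1: 0xB8 ⊕ 0xFD ⊕ 0xDC = 0x99.
P'2: 0xE1 ⊕ 0x4C ⊕ 0x8E = 0x23.
P'3: 0xD0 ⊕ 0xC5 ⊕ 0xDC = 0xC9.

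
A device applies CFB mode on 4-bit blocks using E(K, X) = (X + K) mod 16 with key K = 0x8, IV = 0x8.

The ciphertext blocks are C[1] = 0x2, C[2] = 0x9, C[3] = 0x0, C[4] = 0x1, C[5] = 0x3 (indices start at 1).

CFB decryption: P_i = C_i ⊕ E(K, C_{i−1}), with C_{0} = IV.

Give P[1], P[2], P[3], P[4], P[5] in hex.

P[1]: E(K, 0x8) = 0x0; 0x2 ⊕ 0x0 = 0x2.
P[2]: E(K, 0x2) = 0xA; 0x9 ⊕ 0xA = 0x3.
P[3]: E(K, 0x9) = 0x1; 0x0 ⊕ 0x1 = 0x1.
P[4]: E(K, 0x0) = 0x8; 0x1 ⊕ 0x8 = 0x9.
P[5]: E(K, 0x1) = 0x9; 0x3 ⊕ 0x9 = 0xA.

P[1] = 0x2, P[2] = 0x3, P[3] = 0x1, P[4] = 0x9, P[5] = 0xA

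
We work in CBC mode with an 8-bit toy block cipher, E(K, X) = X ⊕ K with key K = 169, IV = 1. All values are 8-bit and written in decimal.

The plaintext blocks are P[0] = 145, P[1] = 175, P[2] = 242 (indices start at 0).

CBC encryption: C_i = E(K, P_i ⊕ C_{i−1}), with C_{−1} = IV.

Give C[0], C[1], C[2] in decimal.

C[0]: P[0] ⊕ 1 = 144; E(K, 144) = 57.
C[1]: P[1] ⊕ 57 = 150; E(K, 150) = 63.
C[2]: P[2] ⊕ 63 = 205; E(K, 205) = 100.

C[0] = 57, C[1] = 63, C[2] = 100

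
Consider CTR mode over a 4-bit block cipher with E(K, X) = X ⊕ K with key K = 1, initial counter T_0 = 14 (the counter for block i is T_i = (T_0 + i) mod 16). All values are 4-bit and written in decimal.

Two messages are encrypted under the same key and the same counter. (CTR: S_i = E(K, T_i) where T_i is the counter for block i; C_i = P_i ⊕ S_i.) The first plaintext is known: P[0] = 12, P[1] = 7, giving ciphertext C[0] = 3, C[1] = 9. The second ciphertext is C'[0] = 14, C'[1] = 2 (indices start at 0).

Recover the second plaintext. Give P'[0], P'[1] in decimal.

In CTR with a reused counter, both messages share the same keystream S_i, so C_i ⊕ C'_i = P_i ⊕ P'_i and thus P'_i = P_i ⊕ C_i ⊕ C'_i.
P'[0]: 12 ⊕ 3 ⊕ 14 = 1.
P'[1]: 7 ⊕ 9 ⊕ 2 = 12.

P'[0] = 1, P'[1] = 12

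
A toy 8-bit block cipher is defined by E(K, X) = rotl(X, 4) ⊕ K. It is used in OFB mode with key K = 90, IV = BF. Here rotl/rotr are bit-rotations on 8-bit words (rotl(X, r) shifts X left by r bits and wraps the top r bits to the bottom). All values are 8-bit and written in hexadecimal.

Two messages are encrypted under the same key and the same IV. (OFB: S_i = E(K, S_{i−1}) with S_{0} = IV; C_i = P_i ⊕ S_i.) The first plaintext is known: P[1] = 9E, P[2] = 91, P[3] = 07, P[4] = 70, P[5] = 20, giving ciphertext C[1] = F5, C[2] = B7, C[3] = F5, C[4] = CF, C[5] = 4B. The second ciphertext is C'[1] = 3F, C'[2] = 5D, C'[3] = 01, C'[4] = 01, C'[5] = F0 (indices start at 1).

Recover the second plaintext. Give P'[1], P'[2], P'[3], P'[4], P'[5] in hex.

In OFB with a reused IV, both messages share the same keystream S_i, so C_i ⊕ C'_i = P_i ⊕ P'_i and thus P'_i = P_i ⊕ C_i ⊕ C'_i.
P'[1]: 9E ⊕ F5 ⊕ 3F = 54.
P'[2]: 91 ⊕ B7 ⊕ 5D = 7B.
P'[3]: 07 ⊕ F5 ⊕ 01 = F3.
P'[4]: 70 ⊕ CF ⊕ 01 = BE.
P'[5]: 20 ⊕ 4B ⊕ F0 = 9B.

P'[1] = 54, P'[2] = 7B, P'[3] = F3, P'[4] = BE, P'[5] = 9B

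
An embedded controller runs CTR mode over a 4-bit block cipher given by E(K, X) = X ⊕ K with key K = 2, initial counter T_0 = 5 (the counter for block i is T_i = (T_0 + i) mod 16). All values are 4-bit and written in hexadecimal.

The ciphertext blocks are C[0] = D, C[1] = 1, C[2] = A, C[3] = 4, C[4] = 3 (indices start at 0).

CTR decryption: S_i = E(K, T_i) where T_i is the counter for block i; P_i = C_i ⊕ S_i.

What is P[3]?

P[3]: T = 8, S = E(K, T) = A; 4 ⊕ A = E.

P[3] = E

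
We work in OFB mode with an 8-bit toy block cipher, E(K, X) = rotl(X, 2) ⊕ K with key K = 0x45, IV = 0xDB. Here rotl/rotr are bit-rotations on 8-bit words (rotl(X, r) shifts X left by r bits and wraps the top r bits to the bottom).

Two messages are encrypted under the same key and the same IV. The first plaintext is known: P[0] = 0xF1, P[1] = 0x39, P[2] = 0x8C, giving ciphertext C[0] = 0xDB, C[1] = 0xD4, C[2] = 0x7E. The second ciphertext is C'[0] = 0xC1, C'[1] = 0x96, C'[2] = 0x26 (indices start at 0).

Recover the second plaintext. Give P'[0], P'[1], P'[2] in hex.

In OFB with a reused IV, both messages share the same keystream S_i, so C_i ⊕ C'_i = P_i ⊕ P'_i and thus P'_i = P_i ⊕ C_i ⊕ C'_i.
P'[0]: 0xF1 ⊕ 0xDB ⊕ 0xC1 = 0xEB.
P'[1]: 0x39 ⊕ 0xD4 ⊕ 0x96 = 0x7B.
P'[2]: 0x8C ⊕ 0x7E ⊕ 0x26 = 0xD4.

P'[0] = 0xEB, P'[1] = 0x7B, P'[2] = 0xD4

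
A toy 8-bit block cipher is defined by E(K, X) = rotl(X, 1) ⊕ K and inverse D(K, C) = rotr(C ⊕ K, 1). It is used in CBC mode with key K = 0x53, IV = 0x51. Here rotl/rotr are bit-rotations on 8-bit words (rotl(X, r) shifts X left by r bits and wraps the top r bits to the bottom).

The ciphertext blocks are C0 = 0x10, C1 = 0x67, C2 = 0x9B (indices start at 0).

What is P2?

P2 = 0x03

CBC decryption: P_i = D(K, C_i) ⊕ C_{i−1}, with C_{−1} = IV.
P2: D(K, 0x9B) = 0x64; 0x64 ⊕ 0x67 = 0x03.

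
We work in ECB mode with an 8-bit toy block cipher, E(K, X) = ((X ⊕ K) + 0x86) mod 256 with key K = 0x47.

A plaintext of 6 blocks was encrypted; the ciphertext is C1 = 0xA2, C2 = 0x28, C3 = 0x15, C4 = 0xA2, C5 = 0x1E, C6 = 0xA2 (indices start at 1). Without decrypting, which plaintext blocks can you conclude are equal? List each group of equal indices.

ECB encrypts each block independently with the same key, so equal ciphertext blocks imply equal plaintext blocks.
C1 = C4 = C6 = 0xA2, so P1 = P4 = P6.

P1 = P4 = P6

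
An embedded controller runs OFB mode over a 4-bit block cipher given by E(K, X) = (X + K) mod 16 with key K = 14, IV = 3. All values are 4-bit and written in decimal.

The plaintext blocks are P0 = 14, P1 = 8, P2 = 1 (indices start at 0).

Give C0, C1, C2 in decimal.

C0 = 15, C1 = 7, C2 = 12

OFB encryption: S_i = E(K, S_{i−1}) with S_{−1} = IV; C_i = P_i ⊕ S_i.
C0: S = E(K, 3) = 1; 14 ⊕ 1 = 15.
C1: S = E(K, 1) = 15; 8 ⊕ 15 = 7.
C2: S = E(K, 15) = 13; 1 ⊕ 13 = 12.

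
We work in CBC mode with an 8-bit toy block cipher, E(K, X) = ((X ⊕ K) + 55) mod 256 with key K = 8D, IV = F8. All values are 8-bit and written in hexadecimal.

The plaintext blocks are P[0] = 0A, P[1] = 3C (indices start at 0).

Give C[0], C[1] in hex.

CBC encryption: C_i = E(K, P_i ⊕ C_{i−1}), with C_{−1} = IV.
C[0]: P[0] ⊕ F8 = F2; E(K, F2) = D4.
C[1]: P[1] ⊕ D4 = E8; E(K, E8) = BA.

C[0] = D4, C[1] = BA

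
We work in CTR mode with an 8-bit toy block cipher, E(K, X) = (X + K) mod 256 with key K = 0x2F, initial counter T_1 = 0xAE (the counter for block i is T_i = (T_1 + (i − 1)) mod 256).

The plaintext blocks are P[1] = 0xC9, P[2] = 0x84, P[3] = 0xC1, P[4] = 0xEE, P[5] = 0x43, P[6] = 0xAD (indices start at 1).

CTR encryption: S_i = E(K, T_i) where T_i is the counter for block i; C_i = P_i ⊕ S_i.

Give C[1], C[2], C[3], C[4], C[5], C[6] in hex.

C[1] = 0x14, C[2] = 0x5A, C[3] = 0x1E, C[4] = 0x0E, C[5] = 0xA2, C[6] = 0x4F

C[1]: T = 0xAE, S = E(K, T) = 0xDD; 0xC9 ⊕ 0xDD = 0x14.
C[2]: T = 0xAF, S = E(K, T) = 0xDE; 0x84 ⊕ 0xDE = 0x5A.
C[3]: T = 0xB0, S = E(K, T) = 0xDF; 0xC1 ⊕ 0xDF = 0x1E.
C[4]: T = 0xB1, S = E(K, T) = 0xE0; 0xEE ⊕ 0xE0 = 0x0E.
C[5]: T = 0xB2, S = E(K, T) = 0xE1; 0x43 ⊕ 0xE1 = 0xA2.
C[6]: T = 0xB3, S = E(K, T) = 0xE2; 0xAD ⊕ 0xE2 = 0x4F.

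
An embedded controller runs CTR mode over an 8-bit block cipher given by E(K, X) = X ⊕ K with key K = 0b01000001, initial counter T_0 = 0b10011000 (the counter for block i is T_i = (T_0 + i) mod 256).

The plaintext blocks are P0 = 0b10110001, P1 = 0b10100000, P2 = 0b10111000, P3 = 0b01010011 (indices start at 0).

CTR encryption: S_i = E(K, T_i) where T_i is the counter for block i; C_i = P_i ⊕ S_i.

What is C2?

C2 = 0b01100011

C0: T = 0b10011000, S = E(K, T) = 0b11011001; 0b10110001 ⊕ 0b11011001 = 0b01101000.
C1: T = 0b10011001, S = E(K, T) = 0b11011000; 0b10100000 ⊕ 0b11011000 = 0b01111000.
C2: T = 0b10011010, S = E(K, T) = 0b11011011; 0b10111000 ⊕ 0b11011011 = 0b01100011.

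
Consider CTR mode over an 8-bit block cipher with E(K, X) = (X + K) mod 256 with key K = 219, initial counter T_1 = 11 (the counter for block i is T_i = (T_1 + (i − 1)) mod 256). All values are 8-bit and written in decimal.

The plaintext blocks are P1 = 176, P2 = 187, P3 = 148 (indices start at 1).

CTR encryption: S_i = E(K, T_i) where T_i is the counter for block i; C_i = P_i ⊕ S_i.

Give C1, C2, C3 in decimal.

C1: T = 11, S = E(K, T) = 230; 176 ⊕ 230 = 86.
C2: T = 12, S = E(K, T) = 231; 187 ⊕ 231 = 92.
C3: T = 13, S = E(K, T) = 232; 148 ⊕ 232 = 124.

C1 = 86, C2 = 92, C3 = 124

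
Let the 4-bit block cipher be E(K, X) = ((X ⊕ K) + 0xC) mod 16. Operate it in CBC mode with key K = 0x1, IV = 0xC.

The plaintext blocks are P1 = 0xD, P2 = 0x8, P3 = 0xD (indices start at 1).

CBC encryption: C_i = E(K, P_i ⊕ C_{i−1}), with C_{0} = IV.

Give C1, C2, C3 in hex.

C1 = 0xC, C2 = 0x1, C3 = 0x9

C1: P1 ⊕ 0xC = 0x1; E(K, 0x1) = 0xC.
C2: P2 ⊕ 0xC = 0x4; E(K, 0x4) = 0x1.
C3: P3 ⊕ 0x1 = 0xC; E(K, 0xC) = 0x9.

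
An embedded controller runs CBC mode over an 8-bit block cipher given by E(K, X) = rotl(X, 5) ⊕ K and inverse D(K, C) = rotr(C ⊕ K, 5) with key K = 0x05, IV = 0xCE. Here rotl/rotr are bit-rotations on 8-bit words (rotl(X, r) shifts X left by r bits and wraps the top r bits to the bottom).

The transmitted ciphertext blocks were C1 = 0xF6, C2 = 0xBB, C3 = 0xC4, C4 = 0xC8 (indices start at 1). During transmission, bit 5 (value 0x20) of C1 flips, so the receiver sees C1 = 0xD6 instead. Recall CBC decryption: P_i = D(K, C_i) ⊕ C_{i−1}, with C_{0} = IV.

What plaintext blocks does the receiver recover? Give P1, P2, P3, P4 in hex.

Only C1 changed, to 0xD6. In CBC, a change in C_i garbles P_i and flips the same bit in P_{i+1}. Decrypting the received ciphertext:
P1: D(K, 0xD6) = 0x9E; 0x9E ⊕ 0xCE = 0x50.
P2: D(K, 0xBB) = 0xF5; 0xF5 ⊕ 0xD6 = 0x23.
P3: D(K, 0xC4) = 0x0E; 0x0E ⊕ 0xBB = 0xB5.
P4: D(K, 0xC8) = 0x6E; 0x6E ⊕ 0xC4 = 0xAA.
Blocks that differ from the original plaintext: P1, P2.

P1 = 0x50, P2 = 0x23, P3 = 0xB5, P4 = 0xAA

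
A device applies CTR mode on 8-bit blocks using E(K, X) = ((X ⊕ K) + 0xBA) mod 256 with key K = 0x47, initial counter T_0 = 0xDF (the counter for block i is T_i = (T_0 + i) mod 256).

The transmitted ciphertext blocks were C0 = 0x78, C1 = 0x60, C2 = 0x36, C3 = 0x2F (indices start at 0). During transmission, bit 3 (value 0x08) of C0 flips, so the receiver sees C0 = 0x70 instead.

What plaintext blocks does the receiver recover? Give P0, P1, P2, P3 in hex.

P0 = 0x22, P1 = 0x01, P2 = 0x56, P3 = 0x70

CTR decryption: S_i = E(K, T_i) where T_i is the counter for block i; P_i = C_i ⊕ S_i.
Only C0 changed, to 0x70. In CTR, a change in C_i flips the same bit in P_i only; the keystream is unaffected. Decrypting the received ciphertext:
P0: T = 0xDF, S = E(K, T) = 0x52; 0x70 ⊕ 0x52 = 0x22.
P1: T = 0xE0, S = E(K, T) = 0x61; 0x60 ⊕ 0x61 = 0x01.
P2: T = 0xE1, S = E(K, T) = 0x60; 0x36 ⊕ 0x60 = 0x56.
P3: T = 0xE2, S = E(K, T) = 0x5F; 0x2F ⊕ 0x5F = 0x70.
Blocks that differ from the original plaintext: P0.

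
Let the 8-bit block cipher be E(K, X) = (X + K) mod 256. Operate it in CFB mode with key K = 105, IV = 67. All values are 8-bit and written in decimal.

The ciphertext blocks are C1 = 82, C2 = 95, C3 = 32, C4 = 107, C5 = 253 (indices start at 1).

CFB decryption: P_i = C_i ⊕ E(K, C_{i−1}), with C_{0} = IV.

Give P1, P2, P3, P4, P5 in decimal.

P1: E(K, 67) = 172; 82 ⊕ 172 = 254.
P2: E(K, 82) = 187; 95 ⊕ 187 = 228.
P3: E(K, 95) = 200; 32 ⊕ 200 = 232.
P4: E(K, 32) = 137; 107 ⊕ 137 = 226.
P5: E(K, 107) = 212; 253 ⊕ 212 = 41.

P1 = 254, P2 = 228, P3 = 232, P4 = 226, P5 = 41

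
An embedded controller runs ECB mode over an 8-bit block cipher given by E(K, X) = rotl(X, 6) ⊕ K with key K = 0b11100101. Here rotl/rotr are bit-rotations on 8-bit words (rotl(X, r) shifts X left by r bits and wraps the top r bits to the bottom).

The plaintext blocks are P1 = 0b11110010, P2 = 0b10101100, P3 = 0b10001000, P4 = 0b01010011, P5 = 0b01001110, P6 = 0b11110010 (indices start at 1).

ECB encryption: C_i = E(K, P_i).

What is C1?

C1: E(K, 0b11110010) = 0b01011001.

C1 = 0b01011001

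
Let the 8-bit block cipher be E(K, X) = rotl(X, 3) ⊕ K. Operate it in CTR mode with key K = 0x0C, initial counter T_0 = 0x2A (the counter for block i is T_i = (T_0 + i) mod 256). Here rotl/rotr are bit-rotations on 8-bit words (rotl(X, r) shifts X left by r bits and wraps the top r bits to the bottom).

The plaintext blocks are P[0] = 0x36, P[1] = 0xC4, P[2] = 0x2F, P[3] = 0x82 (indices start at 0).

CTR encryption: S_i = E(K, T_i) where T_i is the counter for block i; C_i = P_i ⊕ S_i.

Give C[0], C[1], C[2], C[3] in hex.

C[0] = 0x6B, C[1] = 0x91, C[2] = 0x42, C[3] = 0xE7

C[0]: T = 0x2A, S = E(K, T) = 0x5D; 0x36 ⊕ 0x5D = 0x6B.
C[1]: T = 0x2B, S = E(K, T) = 0x55; 0xC4 ⊕ 0x55 = 0x91.
C[2]: T = 0x2C, S = E(K, T) = 0x6D; 0x2F ⊕ 0x6D = 0x42.
C[3]: T = 0x2D, S = E(K, T) = 0x65; 0x82 ⊕ 0x65 = 0xE7.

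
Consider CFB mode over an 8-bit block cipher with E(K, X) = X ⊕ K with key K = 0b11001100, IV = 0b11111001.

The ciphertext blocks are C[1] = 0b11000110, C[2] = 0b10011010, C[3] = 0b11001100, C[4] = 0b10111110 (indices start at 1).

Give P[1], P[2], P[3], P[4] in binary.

P[1] = 0b11110011, P[2] = 0b10010000, P[3] = 0b10011010, P[4] = 0b10111110

CFB decryption: P_i = C_i ⊕ E(K, C_{i−1}), with C_{0} = IV.
P[1]: E(K, 0b11111001) = 0b00110101; 0b11000110 ⊕ 0b00110101 = 0b11110011.
P[2]: E(K, 0b11000110) = 0b00001010; 0b10011010 ⊕ 0b00001010 = 0b10010000.
P[3]: E(K, 0b10011010) = 0b01010110; 0b11001100 ⊕ 0b01010110 = 0b10011010.
P[4]: E(K, 0b11001100) = 0b00000000; 0b10111110 ⊕ 0b00000000 = 0b10111110.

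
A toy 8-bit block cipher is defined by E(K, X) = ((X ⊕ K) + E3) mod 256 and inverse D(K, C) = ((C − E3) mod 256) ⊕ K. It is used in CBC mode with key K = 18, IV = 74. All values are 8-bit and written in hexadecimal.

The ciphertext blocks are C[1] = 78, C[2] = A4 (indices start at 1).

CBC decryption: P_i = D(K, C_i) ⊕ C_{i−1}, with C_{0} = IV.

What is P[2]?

P[2]: D(K, A4) = D9; D9 ⊕ 78 = A1.

P[2] = A1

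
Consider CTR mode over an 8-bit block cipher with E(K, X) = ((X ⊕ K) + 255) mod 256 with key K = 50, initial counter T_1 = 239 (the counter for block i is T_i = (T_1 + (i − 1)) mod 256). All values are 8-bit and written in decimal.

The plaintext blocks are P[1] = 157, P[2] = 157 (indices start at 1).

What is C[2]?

C[2] = 92

CTR encryption: S_i = E(K, T_i) where T_i is the counter for block i; C_i = P_i ⊕ S_i.
C[1]: T = 239, S = E(K, T) = 220; 157 ⊕ 220 = 65.
C[2]: T = 240, S = E(K, T) = 193; 157 ⊕ 193 = 92.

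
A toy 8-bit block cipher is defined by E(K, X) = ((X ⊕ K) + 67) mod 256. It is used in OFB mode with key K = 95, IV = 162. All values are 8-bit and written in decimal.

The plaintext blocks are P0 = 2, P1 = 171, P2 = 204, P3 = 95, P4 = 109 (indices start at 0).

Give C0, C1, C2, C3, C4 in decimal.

C0 = 66, C1 = 201, C2 = 76, C3 = 125, C4 = 173

OFB encryption: S_i = E(K, S_{i−1}) with S_{−1} = IV; C_i = P_i ⊕ S_i.
C0: S = E(K, 162) = 64; 2 ⊕ 64 = 66.
C1: S = E(K, 64) = 98; 171 ⊕ 98 = 201.
C2: S = E(K, 98) = 128; 204 ⊕ 128 = 76.
C3: S = E(K, 128) = 34; 95 ⊕ 34 = 125.
C4: S = E(K, 34) = 192; 109 ⊕ 192 = 173.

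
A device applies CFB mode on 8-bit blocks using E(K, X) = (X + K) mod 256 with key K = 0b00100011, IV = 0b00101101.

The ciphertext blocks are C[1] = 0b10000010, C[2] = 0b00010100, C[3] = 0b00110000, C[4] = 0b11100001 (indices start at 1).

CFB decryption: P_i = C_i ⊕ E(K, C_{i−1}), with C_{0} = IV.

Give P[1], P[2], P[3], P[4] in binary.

P[1] = 0b11010010, P[2] = 0b10110001, P[3] = 0b00000111, P[4] = 0b10110010

P[1]: E(K, 0b00101101) = 0b01010000; 0b10000010 ⊕ 0b01010000 = 0b11010010.
P[2]: E(K, 0b10000010) = 0b10100101; 0b00010100 ⊕ 0b10100101 = 0b10110001.
P[3]: E(K, 0b00010100) = 0b00110111; 0b00110000 ⊕ 0b00110111 = 0b00000111.
P[4]: E(K, 0b00110000) = 0b01010011; 0b11100001 ⊕ 0b01010011 = 0b10110010.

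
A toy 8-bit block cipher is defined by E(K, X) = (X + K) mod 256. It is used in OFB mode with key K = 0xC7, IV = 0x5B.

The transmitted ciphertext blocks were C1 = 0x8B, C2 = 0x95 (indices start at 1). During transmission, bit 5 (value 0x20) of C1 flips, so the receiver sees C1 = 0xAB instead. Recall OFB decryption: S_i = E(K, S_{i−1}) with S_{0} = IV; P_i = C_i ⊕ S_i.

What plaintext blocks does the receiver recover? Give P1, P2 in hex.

Only C1 changed, to 0xAB. In OFB, a change in C_i flips the same bit in P_i only; the keystream is unaffected. Decrypting the received ciphertext:
P1: S = E(K, 0x5B) = 0x22; 0xAB ⊕ 0x22 = 0x89.
P2: S = E(K, 0x22) = 0xE9; 0x95 ⊕ 0xE9 = 0x7C.
Blocks that differ from the original plaintext: P1.

P1 = 0x89, P2 = 0x7C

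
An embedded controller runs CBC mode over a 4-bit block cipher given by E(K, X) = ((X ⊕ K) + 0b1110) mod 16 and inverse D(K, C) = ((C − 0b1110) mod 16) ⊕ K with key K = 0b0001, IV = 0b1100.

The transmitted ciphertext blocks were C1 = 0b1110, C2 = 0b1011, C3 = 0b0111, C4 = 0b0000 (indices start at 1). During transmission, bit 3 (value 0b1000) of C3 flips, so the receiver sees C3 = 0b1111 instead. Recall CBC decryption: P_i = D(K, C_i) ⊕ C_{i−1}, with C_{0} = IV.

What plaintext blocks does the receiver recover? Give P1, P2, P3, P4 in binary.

Only C3 changed, to 0b1111. In CBC, a change in C_i garbles P_i and flips the same bit in P_{i+1}. Decrypting the received ciphertext:
P1: D(K, 0b1110) = 0b0001; 0b0001 ⊕ 0b1100 = 0b1101.
P2: D(K, 0b1011) = 0b1100; 0b1100 ⊕ 0b1110 = 0b0010.
P3: D(K, 0b1111) = 0b0000; 0b0000 ⊕ 0b1011 = 0b1011.
P4: D(K, 0b0000) = 0b0011; 0b0011 ⊕ 0b1111 = 0b1100.
Blocks that differ from the original plaintext: P3, P4.

P1 = 0b1101, P2 = 0b0010, P3 = 0b1011, P4 = 0b1100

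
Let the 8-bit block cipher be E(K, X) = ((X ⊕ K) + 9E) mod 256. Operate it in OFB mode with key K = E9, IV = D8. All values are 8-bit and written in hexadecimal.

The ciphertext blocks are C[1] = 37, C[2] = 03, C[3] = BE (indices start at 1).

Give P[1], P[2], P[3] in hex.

OFB decryption: S_i = E(K, S_{i−1}) with S_{0} = IV; P_i = C_i ⊕ S_i.
P[1]: S = E(K, D8) = CF; 37 ⊕ CF = F8.
P[2]: S = E(K, CF) = C4; 03 ⊕ C4 = C7.
P[3]: S = E(K, C4) = CB; BE ⊕ CB = 75.

P[1] = F8, P[2] = C7, P[3] = 75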